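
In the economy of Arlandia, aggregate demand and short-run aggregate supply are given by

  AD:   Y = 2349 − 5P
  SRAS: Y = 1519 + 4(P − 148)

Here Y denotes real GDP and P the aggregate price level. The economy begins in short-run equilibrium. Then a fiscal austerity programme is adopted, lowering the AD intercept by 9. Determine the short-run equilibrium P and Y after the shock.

This is a negative demand shock: AD shifts left.
New AD: Y = 2340 − 5P.
SRAS can be written Y = 927 + 4P.
Set AD = SRAS: 2340 − 5P = 927 + 4P, so 1413 = 9P and P = 157.
Y = 2340 − 5·157 = 1555.

P = 157, Y = 1555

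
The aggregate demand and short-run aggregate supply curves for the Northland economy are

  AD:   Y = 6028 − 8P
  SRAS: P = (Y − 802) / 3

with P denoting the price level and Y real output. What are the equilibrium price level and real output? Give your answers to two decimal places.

P = 475.09, Y = 2227.27

Rearrange SRAS to Y = 802 + 3P.
Set AD = SRAS: 6028 − 8P = 802 + 3P, so 5226 = 11P and P = 475.09.
Substituting into AD, Y = 6028 − 8P = 2227.27.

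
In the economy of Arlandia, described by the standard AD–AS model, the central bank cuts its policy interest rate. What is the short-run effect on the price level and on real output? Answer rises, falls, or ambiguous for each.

Price level: rises; output: rises

This is a positive demand shock: AD shifts right.
Moving along the upward-sloping SRAS curve, P rises and Y rises.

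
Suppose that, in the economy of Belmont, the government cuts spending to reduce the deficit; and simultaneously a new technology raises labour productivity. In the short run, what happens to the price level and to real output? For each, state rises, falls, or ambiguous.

The first event is a negative demand shock: AD shifts left, which by itself pushes P down and Y down.
The second is a favourable supply shock: SRAS shifts right, which by itself pushes P down and Y up.
Both shocks push P down, so P falls. The two shocks push Y in opposite directions, so the effect on Y is ambiguous.

Price level: falls; output: ambiguous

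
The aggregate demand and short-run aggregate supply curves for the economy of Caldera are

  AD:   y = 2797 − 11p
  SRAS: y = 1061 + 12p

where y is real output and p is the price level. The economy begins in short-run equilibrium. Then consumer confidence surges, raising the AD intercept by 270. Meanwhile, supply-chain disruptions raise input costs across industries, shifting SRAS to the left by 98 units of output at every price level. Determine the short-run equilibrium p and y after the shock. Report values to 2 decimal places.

p = 91.48, y = 2060.74

After both shocks: AD is y = 3067 − 11p and SRAS is y = 963 + 12p.
Setting them equal: 2104 = 23p, so p = 91.48.
Substituting into AD, y = 2060.74.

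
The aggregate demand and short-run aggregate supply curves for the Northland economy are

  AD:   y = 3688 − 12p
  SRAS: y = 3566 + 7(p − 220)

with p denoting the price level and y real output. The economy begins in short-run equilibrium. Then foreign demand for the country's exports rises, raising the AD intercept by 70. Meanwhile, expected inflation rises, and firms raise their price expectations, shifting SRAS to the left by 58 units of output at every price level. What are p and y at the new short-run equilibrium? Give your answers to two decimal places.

p = 94.21, y = 2627.47

After both shocks: AD is y = 3758 − 12p and SRAS is y = 1968 + 7p.
Setting them equal: 1790 = 19p, so p = 94.21.
Substituting into AD, y = 2627.47.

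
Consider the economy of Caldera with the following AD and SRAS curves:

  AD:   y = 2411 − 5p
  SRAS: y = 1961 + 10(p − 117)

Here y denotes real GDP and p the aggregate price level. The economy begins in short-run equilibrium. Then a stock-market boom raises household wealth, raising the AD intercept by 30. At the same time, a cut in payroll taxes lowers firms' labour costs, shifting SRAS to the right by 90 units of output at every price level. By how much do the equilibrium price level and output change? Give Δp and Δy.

After both shocks: AD is y = 2441 − 5p and SRAS is y = 881 + 10p.
Setting them equal: 1560 = 15p, so p = 104.
y = 2441 − 5·104 = 1921.
Initially p = 108, y = 1871, so Δp = -4 and Δy = +50.

Δp = -4, Δy = +50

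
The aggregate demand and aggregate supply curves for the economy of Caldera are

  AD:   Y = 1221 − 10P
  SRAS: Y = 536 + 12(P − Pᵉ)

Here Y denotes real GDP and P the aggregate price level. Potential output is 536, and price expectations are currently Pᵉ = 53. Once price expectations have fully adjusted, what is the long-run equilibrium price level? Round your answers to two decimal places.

Short run: with Pᵉ = 53, SRAS is Y = 12P − 100. Setting AD = SRAS gives 1321 = 22P, so P = 60.05 and Y = 1221 − 10P = 620.55.
Output 620.55 is above potential 536, so over time expected prices rise and SRAS shifts left until Y returns to 536.
Long run: Y = 536 on the AD curve gives 536 = 1221 − 10P, so P = 68.50.

Long-run P = 68.50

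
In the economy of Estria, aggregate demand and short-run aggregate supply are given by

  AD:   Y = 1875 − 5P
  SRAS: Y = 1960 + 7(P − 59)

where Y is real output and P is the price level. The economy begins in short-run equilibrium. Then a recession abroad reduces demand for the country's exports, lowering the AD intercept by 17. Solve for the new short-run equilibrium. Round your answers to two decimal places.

P = 25.92, Y = 1728.42

This is a negative demand shock: AD shifts left.
New AD: Y = 1858 − 5P.
SRAS can be written Y = 1547 + 7P.
Set AD = SRAS: 1858 − 5P = 1547 + 7P, so 311 = 12P and P = 25.92.
Substituting into AD, Y = 1728.42.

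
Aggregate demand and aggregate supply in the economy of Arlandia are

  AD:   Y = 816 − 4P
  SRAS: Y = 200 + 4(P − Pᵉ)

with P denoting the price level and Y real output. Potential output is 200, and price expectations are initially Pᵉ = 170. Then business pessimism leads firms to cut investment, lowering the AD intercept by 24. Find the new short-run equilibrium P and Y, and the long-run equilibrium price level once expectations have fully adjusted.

Short run: P = 159, Y = 156. Long run: P = 148.

AD shifts left: new AD is Y = 792 − 4P. With Pᵉ = 170, SRAS is Y = 4P − 480.
Short run: 792 − 4P = 4P − 480 gives 1272 = 8P, so P = 159 and Y = 792 − 4·159 = 156.
Y = 156 is below potential 200; expectations adjust and SRAS shifts right until Y = 200.
Long run: on the new AD curve, 200 = 792 − 4P gives P = 148.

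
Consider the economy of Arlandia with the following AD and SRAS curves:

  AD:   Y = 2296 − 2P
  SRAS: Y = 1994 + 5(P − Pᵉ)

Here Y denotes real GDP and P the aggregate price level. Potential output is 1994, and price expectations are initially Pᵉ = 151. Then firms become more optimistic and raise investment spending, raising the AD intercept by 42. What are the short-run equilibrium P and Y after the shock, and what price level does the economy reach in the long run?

AD shifts right: new AD is Y = 2338 − 2P. With Pᵉ = 151, SRAS is Y = 1239 + 5P.
Short run: 2338 − 2P = 1239 + 5P gives 1099 = 7P, so P = 157 and Y = 2338 − 2·157 = 2024.
Y = 2024 is above potential 1994; expectations adjust and SRAS shifts left until Y = 1994.
Long run: on the new AD curve, 1994 = 2338 − 2P gives P = 172.

Short run: P = 157, Y = 2024. Long run: P = 172.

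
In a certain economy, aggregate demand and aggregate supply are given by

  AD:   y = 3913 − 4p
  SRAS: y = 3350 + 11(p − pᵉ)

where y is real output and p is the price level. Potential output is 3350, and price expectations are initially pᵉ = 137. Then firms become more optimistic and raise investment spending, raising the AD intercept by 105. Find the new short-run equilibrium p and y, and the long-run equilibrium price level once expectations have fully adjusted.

Short run: p = 145, y = 3438. Long run: p = 167.

AD shifts right: new AD is y = 4018 − 4p. With pᵉ = 137, SRAS is y = 1843 + 11p.
Short run: 4018 − 4p = 1843 + 11p gives 2175 = 15p, so p = 145 and y = 4018 − 4·145 = 3438.
y = 3438 is above potential 3350; expectations adjust and SRAS shifts left until y = 3350.
Long run: on the new AD curve, 3350 = 4018 − 4p gives p = 167.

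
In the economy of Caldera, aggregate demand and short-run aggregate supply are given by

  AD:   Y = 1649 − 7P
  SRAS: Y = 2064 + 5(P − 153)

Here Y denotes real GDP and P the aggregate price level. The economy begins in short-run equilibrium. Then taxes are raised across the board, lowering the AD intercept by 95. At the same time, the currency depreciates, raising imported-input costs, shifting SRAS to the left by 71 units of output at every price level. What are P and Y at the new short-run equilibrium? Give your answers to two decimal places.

After both shocks: AD is Y = 1554 − 7P and SRAS is Y = 1228 + 5P.
Setting them equal: 326 = 12P, so P = 27.17.
Substituting into AD, Y = 1363.83.

P = 27.17, Y = 1363.83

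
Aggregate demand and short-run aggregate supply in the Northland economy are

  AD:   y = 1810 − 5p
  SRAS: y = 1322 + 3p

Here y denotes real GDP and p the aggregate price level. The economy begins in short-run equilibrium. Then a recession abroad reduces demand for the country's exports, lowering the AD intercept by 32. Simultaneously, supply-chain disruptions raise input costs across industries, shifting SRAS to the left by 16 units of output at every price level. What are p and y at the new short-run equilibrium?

After both shocks: AD is y = 1778 − 5p and SRAS is y = 1306 + 3p.
Setting them equal: 472 = 8p, so p = 59.
y = 1778 − 5·59 = 1483.

p = 59, y = 1483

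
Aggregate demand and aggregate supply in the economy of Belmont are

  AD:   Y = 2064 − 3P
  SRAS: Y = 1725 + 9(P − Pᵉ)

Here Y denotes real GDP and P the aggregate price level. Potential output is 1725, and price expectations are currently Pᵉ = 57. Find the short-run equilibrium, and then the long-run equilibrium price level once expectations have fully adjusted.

Short run: with Pᵉ = 57, SRAS is Y = 1212 + 9P. Setting AD = SRAS gives 852 = 12P, so P = 71 and Y = 2064 − 3·71 = 1851.
Output 1851 is above potential 1725, so over time expected prices rise and SRAS shifts left until Y returns to 1725.
Long run: Y = 1725 on the AD curve gives 1725 = 2064 − 3P, so P = 113.

Short run: P = 71, Y = 1851. Long run: P = 113.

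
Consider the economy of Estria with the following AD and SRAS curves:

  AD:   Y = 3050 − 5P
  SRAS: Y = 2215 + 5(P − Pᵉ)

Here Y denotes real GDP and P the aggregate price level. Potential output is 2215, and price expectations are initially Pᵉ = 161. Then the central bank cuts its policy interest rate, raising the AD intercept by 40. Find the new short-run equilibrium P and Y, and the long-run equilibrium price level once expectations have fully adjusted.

AD shifts right: new AD is Y = 3090 − 5P. With Pᵉ = 161, SRAS is Y = 1410 + 5P.
Short run: 3090 − 5P = 1410 + 5P gives 1680 = 10P, so P = 168 and Y = 3090 − 5·168 = 2250.
Y = 2250 is above potential 2215; expectations adjust and SRAS shifts left until Y = 2215.
Long run: on the new AD curve, 2215 = 3090 − 5P gives P = 175.

Short run: P = 168, Y = 2250. Long run: P = 175.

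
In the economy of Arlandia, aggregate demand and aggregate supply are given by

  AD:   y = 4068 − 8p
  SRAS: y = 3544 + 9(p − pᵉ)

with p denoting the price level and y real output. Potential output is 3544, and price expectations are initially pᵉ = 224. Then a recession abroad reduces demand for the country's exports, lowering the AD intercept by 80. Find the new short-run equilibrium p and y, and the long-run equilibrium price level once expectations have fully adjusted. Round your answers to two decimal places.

AD shifts left: new AD is y = 3988 − 8p. With pᵉ = 224, SRAS is y = 1528 + 9p.
Short run: 3988 − 8p = 1528 + 9p gives 2460 = 17p, so p = 144.71 and y = 3988 − 8p = 2830.35.
y = 2830.35 is below potential 3544; expectations adjust and SRAS shifts right until y = 3544.
Long run: on the new AD curve, 3544 = 3988 − 8p gives p = 55.50.

Short run: p = 144.71, y = 2830.35. Long run: p = 55.50.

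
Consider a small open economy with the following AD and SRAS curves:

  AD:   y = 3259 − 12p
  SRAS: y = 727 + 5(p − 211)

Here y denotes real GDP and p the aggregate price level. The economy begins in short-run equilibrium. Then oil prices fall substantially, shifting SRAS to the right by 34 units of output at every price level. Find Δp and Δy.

Δp = -2, Δy = +24

This is a positive supply shock: SRAS shifts right.
New SRAS: y = 5p − 294.
Set AD = SRAS: 3259 − 12p = 5p − 294, so 3553 = 17p and p = 209.
y = 3259 − 12·209 = 751.
Initially p = 211, y = 727, so Δp = -2 and Δy = +24.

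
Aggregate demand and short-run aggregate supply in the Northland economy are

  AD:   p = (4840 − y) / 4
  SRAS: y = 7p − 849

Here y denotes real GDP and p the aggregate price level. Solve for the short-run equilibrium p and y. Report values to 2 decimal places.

Rearrange AD to y = 4840 − 4p.
Set AD = SRAS: 4840 − 4p = 7p − 849, so 5689 = 11p and p = 517.18.
Substituting into AD, y = 4840 − 4p = 2771.27.

p = 517.18, y = 2771.27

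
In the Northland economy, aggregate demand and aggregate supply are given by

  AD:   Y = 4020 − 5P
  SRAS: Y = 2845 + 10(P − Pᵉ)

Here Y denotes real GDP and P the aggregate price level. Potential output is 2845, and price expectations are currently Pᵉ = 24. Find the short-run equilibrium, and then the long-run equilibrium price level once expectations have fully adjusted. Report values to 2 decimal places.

Short run: with Pᵉ = 24, SRAS is Y = 2605 + 10P. Setting AD = SRAS gives 1415 = 15P, so P = 94.33 and Y = 4020 − 5P = 3548.33.
Output 3548.33 is above potential 2845, so over time expected prices rise and SRAS shifts left until Y returns to 2845.
Long run: Y = 2845 on the AD curve gives 2845 = 4020 − 5P, so P = 235.00.

Short run: P = 94.33, Y = 3548.33. Long run: P = 235.00.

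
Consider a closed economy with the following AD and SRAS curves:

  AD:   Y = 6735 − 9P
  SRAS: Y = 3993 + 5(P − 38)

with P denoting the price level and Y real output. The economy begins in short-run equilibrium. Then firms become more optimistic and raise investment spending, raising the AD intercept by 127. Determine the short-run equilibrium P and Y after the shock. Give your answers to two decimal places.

This is a positive demand shock: AD shifts right.
New AD: Y = 6862 − 9P.
SRAS can be written Y = 3803 + 5P.
Set AD = SRAS: 6862 − 9P = 3803 + 5P, so 3059 = 14P and P = 218.50.
Substituting into AD, Y = 4895.50.

P = 218.50, Y = 4895.50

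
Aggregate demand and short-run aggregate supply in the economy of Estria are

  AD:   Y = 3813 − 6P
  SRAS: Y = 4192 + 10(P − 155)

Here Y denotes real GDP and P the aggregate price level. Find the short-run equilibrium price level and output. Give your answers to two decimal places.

P = 73.19, Y = 3373.88

Write SRAS as Y = 4192 + 10P − 1550 = 2642 + 10P.
Set AD = SRAS: 3813 − 6P = 2642 + 10P, so 1171 = 16P and P = 73.19.
Substituting into AD, Y = 3813 − 6P = 3373.88.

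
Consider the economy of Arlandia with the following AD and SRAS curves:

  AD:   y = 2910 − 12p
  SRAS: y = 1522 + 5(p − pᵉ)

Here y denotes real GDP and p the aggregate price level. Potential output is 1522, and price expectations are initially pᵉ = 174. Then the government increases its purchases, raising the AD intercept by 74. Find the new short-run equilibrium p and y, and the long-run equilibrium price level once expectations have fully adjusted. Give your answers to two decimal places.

Short run: p = 137.18, y = 1337.88. Long run: p = 121.83.

AD shifts right: new AD is y = 2984 − 12p. With pᵉ = 174, SRAS is y = 652 + 5p.
Short run: 2984 − 12p = 652 + 5p gives 2332 = 17p, so p = 137.18 and y = 2984 − 12p = 1337.88.
y = 1337.88 is below potential 1522; expectations adjust and SRAS shifts right until y = 1522.
Long run: on the new AD curve, 1522 = 2984 − 12p gives p = 121.83.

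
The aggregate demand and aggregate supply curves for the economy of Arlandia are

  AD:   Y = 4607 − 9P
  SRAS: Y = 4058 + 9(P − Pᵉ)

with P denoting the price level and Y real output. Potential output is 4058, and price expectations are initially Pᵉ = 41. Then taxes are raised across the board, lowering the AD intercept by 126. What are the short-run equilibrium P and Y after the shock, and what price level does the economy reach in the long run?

Short run: P = 44, Y = 4085. Long run: P = 47.

AD shifts left: new AD is Y = 4481 − 9P. With Pᵉ = 41, SRAS is Y = 3689 + 9P.
Short run: 4481 − 9P = 3689 + 9P gives 792 = 18P, so P = 44 and Y = 4481 − 9·44 = 4085.
Y = 4085 is above potential 4058; expectations adjust and SRAS shifts left until Y = 4058.
Long run: on the new AD curve, 4058 = 4481 − 9P gives P = 47.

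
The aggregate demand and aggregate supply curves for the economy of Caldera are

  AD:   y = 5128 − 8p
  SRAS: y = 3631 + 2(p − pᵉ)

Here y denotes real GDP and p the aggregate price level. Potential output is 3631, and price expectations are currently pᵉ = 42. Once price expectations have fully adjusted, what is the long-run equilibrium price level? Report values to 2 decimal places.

Long-run p = 187.13

Short run: with pᵉ = 42, SRAS is y = 3547 + 2p. Setting AD = SRAS gives 1581 = 10p, so p = 158.10 and y = 5128 − 8p = 3863.20.
Output 3863.20 is above potential 3631, so over time expected prices rise and SRAS shifts left until y returns to 3631.
Long run: y = 3631 on the AD curve gives 3631 = 5128 − 8p, so p = 187.13.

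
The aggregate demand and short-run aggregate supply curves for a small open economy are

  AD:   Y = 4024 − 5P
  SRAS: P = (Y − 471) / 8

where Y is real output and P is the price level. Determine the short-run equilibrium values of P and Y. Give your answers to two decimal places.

P = 273.31, Y = 2657.46

Rearrange SRAS to Y = 471 + 8P.
Set AD = SRAS: 4024 − 5P = 471 + 8P, so 3553 = 13P and P = 273.31.
Substituting into AD, Y = 4024 − 5P = 2657.46.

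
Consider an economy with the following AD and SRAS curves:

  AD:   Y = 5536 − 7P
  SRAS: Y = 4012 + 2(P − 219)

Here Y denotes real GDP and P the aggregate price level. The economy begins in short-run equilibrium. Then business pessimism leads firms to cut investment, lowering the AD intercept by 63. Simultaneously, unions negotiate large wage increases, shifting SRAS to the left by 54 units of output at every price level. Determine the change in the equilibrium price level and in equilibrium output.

ΔP = -1, ΔY = -56

After both shocks: AD is Y = 5473 − 7P and SRAS is Y = 3520 + 2P.
Setting them equal: 1953 = 9P, so P = 217.
Y = 5473 − 7·217 = 3954.
Initially P = 218, Y = 4010, so ΔP = -1 and ΔY = -56.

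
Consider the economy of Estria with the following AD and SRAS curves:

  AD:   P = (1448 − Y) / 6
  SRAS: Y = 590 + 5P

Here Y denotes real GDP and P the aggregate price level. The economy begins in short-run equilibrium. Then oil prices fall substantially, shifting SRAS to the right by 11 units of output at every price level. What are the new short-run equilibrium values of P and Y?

P = 77, Y = 986

This is a positive supply shock: SRAS shifts right.
New SRAS: Y = 601 + 5P.
Set AD = SRAS: 1448 − 6P = 601 + 5P, so 847 = 11P and P = 77.
Y = 1448 − 6·77 = 986.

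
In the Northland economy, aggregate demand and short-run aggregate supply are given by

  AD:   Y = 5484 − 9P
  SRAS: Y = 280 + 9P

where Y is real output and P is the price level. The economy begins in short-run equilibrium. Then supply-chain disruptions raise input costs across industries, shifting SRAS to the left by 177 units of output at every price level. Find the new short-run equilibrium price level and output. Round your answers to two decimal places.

P = 298.94, Y = 2793.50

This is a negative supply shock: SRAS shifts left.
New SRAS: Y = 103 + 9P.
Set AD = SRAS: 5484 − 9P = 103 + 9P, so 5381 = 18P and P = 298.94.
Substituting into AD, Y = 2793.50.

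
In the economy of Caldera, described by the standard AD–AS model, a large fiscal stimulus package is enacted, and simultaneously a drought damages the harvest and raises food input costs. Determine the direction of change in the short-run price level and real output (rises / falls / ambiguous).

Price level: rises; output: ambiguous

The first event is a positive demand shock: AD shifts right, which by itself pushes P up and Y up.
The second is an adverse supply shock: SRAS shifts left, which by itself pushes P up and Y down.
Both shocks push P up, so P rises. The two shocks push Y in opposite directions, so the effect on Y is ambiguous.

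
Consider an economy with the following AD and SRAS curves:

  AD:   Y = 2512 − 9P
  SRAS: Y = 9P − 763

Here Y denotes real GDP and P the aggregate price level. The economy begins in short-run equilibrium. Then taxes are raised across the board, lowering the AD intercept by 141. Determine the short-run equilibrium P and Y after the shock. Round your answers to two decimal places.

This is a negative demand shock: AD shifts left.
New AD: Y = 2371 − 9P.
Set AD = SRAS: 2371 − 9P = 9P − 763, so 3134 = 18P and P = 174.11.
Substituting into AD, Y = 804.00.

P = 174.11, Y = 804.00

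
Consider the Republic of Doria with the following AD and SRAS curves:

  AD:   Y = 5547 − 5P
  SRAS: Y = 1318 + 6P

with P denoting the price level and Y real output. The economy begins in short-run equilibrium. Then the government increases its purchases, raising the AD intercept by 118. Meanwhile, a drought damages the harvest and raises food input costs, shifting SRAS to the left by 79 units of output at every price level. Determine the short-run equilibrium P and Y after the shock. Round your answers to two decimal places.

P = 402.36, Y = 3653.18

After both shocks: AD is Y = 5665 − 5P and SRAS is Y = 1239 + 6P.
Setting them equal: 4426 = 11P, so P = 402.36.
Substituting into AD, Y = 3653.18.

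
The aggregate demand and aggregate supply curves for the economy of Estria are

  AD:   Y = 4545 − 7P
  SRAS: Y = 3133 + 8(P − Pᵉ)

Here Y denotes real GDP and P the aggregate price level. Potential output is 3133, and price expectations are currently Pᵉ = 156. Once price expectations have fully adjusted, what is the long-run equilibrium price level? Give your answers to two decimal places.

Long-run P = 201.71

Short run: with Pᵉ = 156, SRAS is Y = 1885 + 8P. Setting AD = SRAS gives 2660 = 15P, so P = 177.33 and Y = 4545 − 7P = 3303.67.
Output 3303.67 is above potential 3133, so over time expected prices rise and SRAS shifts left until Y returns to 3133.
Long run: Y = 3133 on the AD curve gives 3133 = 4545 − 7P, so P = 201.71.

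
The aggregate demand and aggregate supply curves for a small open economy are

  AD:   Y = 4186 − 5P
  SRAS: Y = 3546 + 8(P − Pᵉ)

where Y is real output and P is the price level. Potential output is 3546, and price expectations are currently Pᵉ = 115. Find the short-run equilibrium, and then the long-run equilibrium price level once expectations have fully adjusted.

Short run: with Pᵉ = 115, SRAS is Y = 2626 + 8P. Setting AD = SRAS gives 1560 = 13P, so P = 120 and Y = 4186 − 5·120 = 3586.
Output 3586 is above potential 3546, so over time expected prices rise and SRAS shifts left until Y returns to 3546.
Long run: Y = 3546 on the AD curve gives 3546 = 4186 − 5P, so P = 128.

Short run: P = 120, Y = 3586. Long run: P = 128.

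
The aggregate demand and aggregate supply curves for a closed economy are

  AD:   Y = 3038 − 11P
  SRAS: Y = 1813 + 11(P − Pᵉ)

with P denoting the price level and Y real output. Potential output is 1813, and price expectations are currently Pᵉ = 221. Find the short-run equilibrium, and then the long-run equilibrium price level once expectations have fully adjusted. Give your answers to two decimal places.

Short run: P = 166.18, Y = 1210.00. Long run: P = 111.36.

Short run: with Pᵉ = 221, SRAS is Y = 11P − 618. Setting AD = SRAS gives 3656 = 22P, so P = 166.18 and Y = 3038 − 11P = 1210.00.
Output 1210.00 is below potential 1813, so over time expected prices fall and SRAS shifts right until Y returns to 1813.
Long run: Y = 1813 on the AD curve gives 1813 = 3038 − 11P, so P = 111.36.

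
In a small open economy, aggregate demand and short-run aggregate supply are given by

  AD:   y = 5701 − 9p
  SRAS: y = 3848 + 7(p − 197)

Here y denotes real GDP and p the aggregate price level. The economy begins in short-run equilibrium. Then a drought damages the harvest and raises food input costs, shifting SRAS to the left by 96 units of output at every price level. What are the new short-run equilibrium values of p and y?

This is a negative supply shock: SRAS shifts left.
New SRAS: y = 2373 + 7p.
Set AD = SRAS: 5701 − 9p = 2373 + 7p, so 3328 = 16p and p = 208.
y = 5701 − 9·208 = 3829.

p = 208, y = 3829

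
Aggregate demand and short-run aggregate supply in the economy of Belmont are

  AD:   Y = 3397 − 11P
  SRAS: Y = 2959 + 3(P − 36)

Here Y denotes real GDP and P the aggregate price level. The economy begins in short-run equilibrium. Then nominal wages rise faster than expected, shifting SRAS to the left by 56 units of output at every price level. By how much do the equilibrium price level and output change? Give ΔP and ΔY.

This is a negative supply shock: SRAS shifts left.
New SRAS: Y = 2795 + 3P.
Set AD = SRAS: 3397 − 11P = 2795 + 3P, so 602 = 14P and P = 43.
Y = 3397 − 11·43 = 2924.
Initially P = 39, Y = 2968, so ΔP = +4 and ΔY = -44.

ΔP = +4, ΔY = -44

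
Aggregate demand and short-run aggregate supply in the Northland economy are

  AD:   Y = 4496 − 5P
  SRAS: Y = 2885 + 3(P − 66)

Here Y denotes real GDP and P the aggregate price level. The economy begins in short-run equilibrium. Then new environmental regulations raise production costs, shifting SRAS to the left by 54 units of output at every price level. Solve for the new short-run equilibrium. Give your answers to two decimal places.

P = 232.88, Y = 3331.63

This is a negative supply shock: SRAS shifts left.
New SRAS: Y = 2633 + 3P.
Set AD = SRAS: 4496 − 5P = 2633 + 3P, so 1863 = 8P and P = 232.88.
Substituting into AD, Y = 3331.63.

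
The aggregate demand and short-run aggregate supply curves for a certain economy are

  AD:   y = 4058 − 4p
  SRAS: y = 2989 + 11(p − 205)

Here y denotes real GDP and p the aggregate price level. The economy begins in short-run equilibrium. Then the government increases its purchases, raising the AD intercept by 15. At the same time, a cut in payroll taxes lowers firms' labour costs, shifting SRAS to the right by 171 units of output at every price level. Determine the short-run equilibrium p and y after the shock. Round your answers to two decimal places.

p = 211.20, y = 3228.20

After both shocks: AD is y = 4073 − 4p and SRAS is y = 905 + 11p.
Setting them equal: 3168 = 15p, so p = 211.20.
Substituting into AD, y = 3228.20.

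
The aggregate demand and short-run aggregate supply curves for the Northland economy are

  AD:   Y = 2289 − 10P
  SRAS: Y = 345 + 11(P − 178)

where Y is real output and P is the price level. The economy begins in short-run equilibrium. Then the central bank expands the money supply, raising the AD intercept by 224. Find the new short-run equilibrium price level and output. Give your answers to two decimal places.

This is a positive demand shock: AD shifts right.
New AD: Y = 2513 − 10P.
SRAS can be written Y = 11P − 1613.
Set AD = SRAS: 2513 − 10P = 11P − 1613, so 4126 = 21P and P = 196.48.
Substituting into AD, Y = 548.24.

P = 196.48, Y = 548.24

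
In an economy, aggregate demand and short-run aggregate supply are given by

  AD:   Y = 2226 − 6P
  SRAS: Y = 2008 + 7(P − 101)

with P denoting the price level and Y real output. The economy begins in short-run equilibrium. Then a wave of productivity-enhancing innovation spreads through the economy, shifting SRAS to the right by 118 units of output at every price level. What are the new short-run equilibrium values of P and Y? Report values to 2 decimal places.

P = 62.08, Y = 1853.54

This is a positive supply shock: SRAS shifts right.
New SRAS: Y = 1419 + 7P.
Set AD = SRAS: 2226 − 6P = 1419 + 7P, so 807 = 13P and P = 62.08.
Substituting into AD, Y = 1853.54.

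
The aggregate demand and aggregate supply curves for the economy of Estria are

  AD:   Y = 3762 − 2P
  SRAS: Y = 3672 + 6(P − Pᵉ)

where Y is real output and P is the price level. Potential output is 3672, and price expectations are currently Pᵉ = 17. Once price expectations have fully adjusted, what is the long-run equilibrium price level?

Long-run P = 45

Short run: with Pᵉ = 17, SRAS is Y = 3570 + 6P. Setting AD = SRAS gives 192 = 8P, so P = 24 and Y = 3762 − 2·24 = 3714.
Output 3714 is above potential 3672, so over time expected prices rise and SRAS shifts left until Y returns to 3672.
Long run: Y = 3672 on the AD curve gives 3672 = 3762 − 2P, so P = 45.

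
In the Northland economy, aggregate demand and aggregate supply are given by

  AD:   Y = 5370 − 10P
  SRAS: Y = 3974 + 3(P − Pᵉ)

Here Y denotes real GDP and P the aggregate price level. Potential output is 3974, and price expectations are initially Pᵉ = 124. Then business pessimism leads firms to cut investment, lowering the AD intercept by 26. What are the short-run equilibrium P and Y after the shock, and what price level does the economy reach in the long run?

AD shifts left: new AD is Y = 5344 − 10P. With Pᵉ = 124, SRAS is Y = 3602 + 3P.
Short run: 5344 − 10P = 3602 + 3P gives 1742 = 13P, so P = 134 and Y = 5344 − 10·134 = 4004.
Y = 4004 is above potential 3974; expectations adjust and SRAS shifts left until Y = 3974.
Long run: on the new AD curve, 3974 = 5344 − 10P gives P = 137.

Short run: P = 134, Y = 4004. Long run: P = 137.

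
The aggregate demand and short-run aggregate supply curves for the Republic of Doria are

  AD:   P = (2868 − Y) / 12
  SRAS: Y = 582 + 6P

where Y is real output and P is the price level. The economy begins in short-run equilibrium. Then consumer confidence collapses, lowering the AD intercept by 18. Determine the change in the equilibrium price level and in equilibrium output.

ΔP = -1, ΔY = -6

This is a negative demand shock: AD shifts left.
New AD: Y = 2850 − 12P.
Set AD = SRAS: 2850 − 12P = 582 + 6P, so 2268 = 18P and P = 126.
Y = 2850 − 12·126 = 1338.
Initially P = 127, Y = 1344, so ΔP = -1 and ΔY = -6.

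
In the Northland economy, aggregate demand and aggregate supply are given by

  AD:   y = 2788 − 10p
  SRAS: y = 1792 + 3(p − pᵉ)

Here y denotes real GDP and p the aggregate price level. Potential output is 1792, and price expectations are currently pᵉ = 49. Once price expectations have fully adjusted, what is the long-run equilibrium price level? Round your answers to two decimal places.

Long-run p = 99.60

Short run: with pᵉ = 49, SRAS is y = 1645 + 3p. Setting AD = SRAS gives 1143 = 13p, so p = 87.92 and y = 2788 − 10p = 1908.77.
Output 1908.77 is above potential 1792, so over time expected prices rise and SRAS shifts left until y returns to 1792.
Long run: y = 1792 on the AD curve gives 1792 = 2788 − 10p, so p = 99.60.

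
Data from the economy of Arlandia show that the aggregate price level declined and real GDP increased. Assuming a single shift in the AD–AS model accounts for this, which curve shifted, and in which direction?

SRAS shifted right

P fell and Y rose. An AD shift moves P and Y in the same direction; an SRAS shift moves them in opposite directions.
Here P and Y moved in opposite directions, so the SRAS curve shifted.
Since Y rose, SRAS shifted right.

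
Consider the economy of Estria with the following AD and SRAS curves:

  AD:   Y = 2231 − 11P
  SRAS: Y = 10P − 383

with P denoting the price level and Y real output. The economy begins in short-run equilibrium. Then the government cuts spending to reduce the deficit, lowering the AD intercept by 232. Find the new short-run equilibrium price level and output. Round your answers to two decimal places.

This is a negative demand shock: AD shifts left.
New AD: Y = 1999 − 11P.
Set AD = SRAS: 1999 − 11P = 10P − 383, so 2382 = 21P and P = 113.43.
Substituting into AD, Y = 751.29.

P = 113.43, Y = 751.29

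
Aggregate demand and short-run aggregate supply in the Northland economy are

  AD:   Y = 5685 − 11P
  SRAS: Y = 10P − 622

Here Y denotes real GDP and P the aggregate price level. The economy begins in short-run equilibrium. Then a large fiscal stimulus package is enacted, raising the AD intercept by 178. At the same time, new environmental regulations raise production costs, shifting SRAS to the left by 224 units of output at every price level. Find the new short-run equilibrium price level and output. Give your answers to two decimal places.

After both shocks: AD is Y = 5863 − 11P and SRAS is Y = 10P − 846.
Setting them equal: 6709 = 21P, so P = 319.48.
Substituting into AD, Y = 2348.76.

P = 319.48, Y = 2348.76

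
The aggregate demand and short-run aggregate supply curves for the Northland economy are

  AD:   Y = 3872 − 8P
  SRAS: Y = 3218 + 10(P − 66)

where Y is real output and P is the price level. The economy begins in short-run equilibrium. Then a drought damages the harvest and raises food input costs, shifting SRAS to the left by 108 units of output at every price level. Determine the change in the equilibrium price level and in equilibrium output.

This is a negative supply shock: SRAS shifts left.
New SRAS: Y = 2450 + 10P.
Set AD = SRAS: 3872 − 8P = 2450 + 10P, so 1422 = 18P and P = 79.
Y = 3872 − 8·79 = 3240.
Initially P = 73, Y = 3288, so ΔP = +6 and ΔY = -48.

ΔP = +6, ΔY = -48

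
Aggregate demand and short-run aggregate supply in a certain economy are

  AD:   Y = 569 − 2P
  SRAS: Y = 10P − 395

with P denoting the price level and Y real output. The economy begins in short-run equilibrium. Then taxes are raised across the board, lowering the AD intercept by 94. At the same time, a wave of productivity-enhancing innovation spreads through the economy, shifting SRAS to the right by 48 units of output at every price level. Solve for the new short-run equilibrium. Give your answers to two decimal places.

After both shocks: AD is Y = 475 − 2P and SRAS is Y = 10P − 347.
Setting them equal: 822 = 12P, so P = 68.50.
Substituting into AD, Y = 338.00.

P = 68.50, Y = 338.00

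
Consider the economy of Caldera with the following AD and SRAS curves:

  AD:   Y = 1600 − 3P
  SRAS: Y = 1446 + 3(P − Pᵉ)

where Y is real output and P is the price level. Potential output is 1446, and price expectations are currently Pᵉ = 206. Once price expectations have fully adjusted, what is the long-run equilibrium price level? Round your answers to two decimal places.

Long-run P = 51.33

Short run: with Pᵉ = 206, SRAS is Y = 828 + 3P. Setting AD = SRAS gives 772 = 6P, so P = 128.67 and Y = 1600 − 3P = 1214.00.
Output 1214.00 is below potential 1446, so over time expected prices fall and SRAS shifts right until Y returns to 1446.
Long run: Y = 1446 on the AD curve gives 1446 = 1600 − 3P, so P = 51.33.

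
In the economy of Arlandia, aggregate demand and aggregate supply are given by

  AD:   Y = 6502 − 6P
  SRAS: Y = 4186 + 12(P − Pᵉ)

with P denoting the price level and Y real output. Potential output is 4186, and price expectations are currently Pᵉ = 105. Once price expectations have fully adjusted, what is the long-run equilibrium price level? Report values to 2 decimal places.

Long-run P = 386.00

Short run: with Pᵉ = 105, SRAS is Y = 2926 + 12P. Setting AD = SRAS gives 3576 = 18P, so P = 198.67 and Y = 6502 − 6P = 5310.00.
Output 5310.00 is above potential 4186, so over time expected prices rise and SRAS shifts left until Y returns to 4186.
Long run: Y = 4186 on the AD curve gives 4186 = 6502 − 6P, so P = 386.00.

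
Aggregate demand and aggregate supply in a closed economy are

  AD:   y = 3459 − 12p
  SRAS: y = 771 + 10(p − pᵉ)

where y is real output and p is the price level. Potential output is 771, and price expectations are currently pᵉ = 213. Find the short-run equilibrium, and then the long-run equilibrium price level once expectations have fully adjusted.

Short run: with pᵉ = 213, SRAS is y = 10p − 1359. Setting AD = SRAS gives 4818 = 22p, so p = 219 and y = 3459 − 12·219 = 831.
Output 831 is above potential 771, so over time expected prices rise and SRAS shifts left until y returns to 771.
Long run: y = 771 on the AD curve gives 771 = 3459 − 12p, so p = 224.

Short run: p = 219, y = 831. Long run: p = 224.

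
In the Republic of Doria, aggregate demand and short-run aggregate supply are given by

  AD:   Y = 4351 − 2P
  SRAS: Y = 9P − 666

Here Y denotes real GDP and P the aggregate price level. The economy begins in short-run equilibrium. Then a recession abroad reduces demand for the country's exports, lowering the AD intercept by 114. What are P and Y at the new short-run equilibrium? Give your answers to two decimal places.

This is a negative demand shock: AD shifts left.
New AD: Y = 4237 − 2P.
Set AD = SRAS: 4237 − 2P = 9P − 666, so 4903 = 11P and P = 445.73.
Substituting into AD, Y = 3345.55.

P = 445.73, Y = 3345.55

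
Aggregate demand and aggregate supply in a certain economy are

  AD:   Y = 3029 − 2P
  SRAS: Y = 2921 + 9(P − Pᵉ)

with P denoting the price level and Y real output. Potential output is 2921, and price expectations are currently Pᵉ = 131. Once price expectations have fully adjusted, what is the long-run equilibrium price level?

Short run: with Pᵉ = 131, SRAS is Y = 1742 + 9P. Setting AD = SRAS gives 1287 = 11P, so P = 117 and Y = 3029 − 2·117 = 2795.
Output 2795 is below potential 2921, so over time expected prices fall and SRAS shifts right until Y returns to 2921.
Long run: Y = 2921 on the AD curve gives 2921 = 3029 − 2P, so P = 54.

Long-run P = 54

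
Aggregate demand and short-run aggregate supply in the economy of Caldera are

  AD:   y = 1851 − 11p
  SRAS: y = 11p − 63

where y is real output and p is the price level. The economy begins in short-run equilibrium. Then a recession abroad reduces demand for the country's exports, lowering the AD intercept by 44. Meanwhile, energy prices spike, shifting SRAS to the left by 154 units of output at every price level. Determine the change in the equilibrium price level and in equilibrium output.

Δp = +5, Δy = -99

After both shocks: AD is y = 1807 − 11p and SRAS is y = 11p − 217.
Setting them equal: 2024 = 22p, so p = 92.
y = 1807 − 11·92 = 795.
Initially p = 87, y = 894, so Δp = +5 and Δy = -99.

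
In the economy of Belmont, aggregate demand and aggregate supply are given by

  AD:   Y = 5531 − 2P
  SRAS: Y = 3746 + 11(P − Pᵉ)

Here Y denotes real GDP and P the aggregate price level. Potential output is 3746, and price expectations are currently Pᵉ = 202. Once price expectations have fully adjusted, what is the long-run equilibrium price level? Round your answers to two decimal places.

Short run: with Pᵉ = 202, SRAS is Y = 1524 + 11P. Setting AD = SRAS gives 4007 = 13P, so P = 308.23 and Y = 5531 − 2P = 4914.54.
Output 4914.54 is above potential 3746, so over time expected prices rise and SRAS shifts left until Y returns to 3746.
Long run: Y = 3746 on the AD curve gives 3746 = 5531 − 2P, so P = 892.50.

Long-run P = 892.50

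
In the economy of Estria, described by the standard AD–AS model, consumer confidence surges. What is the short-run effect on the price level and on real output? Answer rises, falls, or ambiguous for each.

Price level: rises; output: rises

This is a positive demand shock: AD shifts right.
Moving along the upward-sloping SRAS curve, P rises and Y rises.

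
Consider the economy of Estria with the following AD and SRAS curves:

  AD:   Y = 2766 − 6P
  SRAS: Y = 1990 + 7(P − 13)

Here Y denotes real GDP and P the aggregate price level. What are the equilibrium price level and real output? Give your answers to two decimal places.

Write SRAS as Y = 1990 + 7P − 91 = 1899 + 7P.
Set AD = SRAS: 2766 − 6P = 1899 + 7P, so 867 = 13P and P = 66.69.
Substituting into AD, Y = 2766 − 6P = 2365.85.

P = 66.69, Y = 2365.85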